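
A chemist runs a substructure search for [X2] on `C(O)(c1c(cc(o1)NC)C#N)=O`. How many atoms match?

Check the 12 heavy atoms by environment: 1× o (aromatic, X2) → match; 4× c (aromatic, X3) → no; 1× N (X3) → no; 1× C (X4) → no; 1× C (X2) → match; 1× N (X1) → no; 1× C (X3) → no; 1× O (X1) → no; 1× O (X2) → match.
Summing the matching environments: 1 + 1 + 1 = 3 matching atoms.

3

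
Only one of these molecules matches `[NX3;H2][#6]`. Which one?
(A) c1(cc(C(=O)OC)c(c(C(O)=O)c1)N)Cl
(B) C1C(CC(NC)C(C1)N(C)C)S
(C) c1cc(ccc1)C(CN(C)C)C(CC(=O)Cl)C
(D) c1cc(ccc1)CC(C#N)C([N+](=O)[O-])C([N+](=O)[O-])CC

A

[NX3;H2][#6] describes a trivalent nitrogen with two H attached to carbon (a primary amine).
(A) contains a primary amino group (-NH2), which satisfies every atom and bond constraint.
(B) has a dimethylamino group (-N(CH3)2) but the nitrogen has H0, not H2.
(C) has a dimethylamino group (-N(CH3)2) but the nitrogen has H0, not H2.
(D) has a nitro group (-[N+](=O)[O-]) but the nitrogen is [N+] with no H, not NX3H2.
So the answer is (A).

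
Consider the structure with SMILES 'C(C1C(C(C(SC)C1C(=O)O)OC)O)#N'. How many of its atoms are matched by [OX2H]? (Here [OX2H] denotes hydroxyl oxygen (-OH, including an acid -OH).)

2

Check the 15 heavy atoms by environment: 5× C (H1, X4) → no; 2× O (H1, X2) → match; 1× C (H0, X2) → no; 1× N (H0, X1) → no; 1× S (H0, X2) → no; 2× C (H3, X4) → no; 1× O (H0, X2) → no; 1× C (H0, X3) → no; 1× O (H0, X1) → no.
That gives 2 matching atoms.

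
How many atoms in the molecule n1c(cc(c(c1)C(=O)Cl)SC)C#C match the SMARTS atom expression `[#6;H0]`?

The query [#6;H0] means: any carbon with no attached hydrogen.
Check the 13 heavy atoms by environment: 1× n (aromatic, H0) → no; 3× c (aromatic, H0) → match; 2× c (aromatic, H1) → no; 2× C (H0) → match; 1× O (H0) → no; 1× Cl (H0) → no; 1× S (H0) → no; 1× C (H3) → no; 1× C (H1) → no.
Summing the matching environments: 3 + 2 = 5 matching atoms.

5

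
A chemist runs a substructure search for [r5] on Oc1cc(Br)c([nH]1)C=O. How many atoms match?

The query [r5] means: r5 matches atoms in a five-membered ring.
Check the 9 heavy atoms by environment: 1× n (aromatic, in 5-ring) → match; 4× c (aromatic, in 5-ring) → match; 1× C (acyclic) → no; 2× O (acyclic) → no; 1× Br (acyclic) → no.
Summing the matching environments: 1 + 4 = 5 matching atoms.

5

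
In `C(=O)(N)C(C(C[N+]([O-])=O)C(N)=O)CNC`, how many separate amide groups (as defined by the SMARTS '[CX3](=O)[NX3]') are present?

2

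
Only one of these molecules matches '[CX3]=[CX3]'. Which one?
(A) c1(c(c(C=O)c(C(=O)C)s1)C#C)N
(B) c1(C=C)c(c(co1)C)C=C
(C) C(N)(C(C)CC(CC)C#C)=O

B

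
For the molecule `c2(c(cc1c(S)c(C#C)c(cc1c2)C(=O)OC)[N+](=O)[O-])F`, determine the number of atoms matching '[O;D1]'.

The query [O;D1] means: aliphatic oxygen bonded to exactly one heavy atom.
Check the 21 heavy atoms by environment: 7× c (aromatic, D3) → no; 3× c (aromatic, D2) → no; 1× N (charge +1, D3) → no; 1× O (charge -1, D1) → match; 2× O (D1) → match; 1× F (D1) → no; 1× C (D2) → no; 2× C (D1) → no; 1× S (D1) → no; 1× C (D3) → no; 1× O (D2) → no.
Summing the matching environments: 1 + 2 = 3 matching atoms.

3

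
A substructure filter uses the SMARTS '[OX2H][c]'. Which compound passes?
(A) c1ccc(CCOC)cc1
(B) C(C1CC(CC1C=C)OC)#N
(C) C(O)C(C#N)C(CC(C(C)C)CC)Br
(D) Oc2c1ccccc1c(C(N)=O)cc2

D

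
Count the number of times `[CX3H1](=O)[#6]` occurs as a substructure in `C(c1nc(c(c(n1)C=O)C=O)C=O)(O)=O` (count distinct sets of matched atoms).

3

[CX3H1](=O)[#6] is the SMARTS for an aldehyde: an sp2 carbon with one H, double-bonded to O and single-bonded to carbon.
The molecule carries 3 separate instances of an aldehyde (-CHO) meeting every constraint; each maps to a distinct set of atoms, giving 3 matches.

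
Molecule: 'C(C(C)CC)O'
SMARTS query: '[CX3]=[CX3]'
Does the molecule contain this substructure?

No

The pattern [CX3]=[CX3] describes a non-aromatic C=C double bond between two sp2 carbons — an alkene.
The closest candidate here is an ethyl group (-CH2CH3), but its C-C bond is a single bond between CX4 carbons, not CX3=CX3. No other fragment satisfies the full query, so there is no match.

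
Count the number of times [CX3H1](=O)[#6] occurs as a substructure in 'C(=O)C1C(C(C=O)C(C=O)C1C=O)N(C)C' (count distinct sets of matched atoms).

[CX3H1](=O)[#6] is the SMARTS for an aldehyde: an sp2 carbon with one H, double-bonded to O and single-bonded to carbon.
The molecule carries 4 separate instances of an aldehyde (-CHO) meeting every constraint; each maps to a distinct set of atoms, giving 4 matches.

4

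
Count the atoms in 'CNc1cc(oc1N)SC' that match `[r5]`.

5

The query [r5] means: r5 matches atoms in a five-membered ring.
Check the 10 heavy atoms by environment: 1× o (aromatic, in 5-ring) → match; 4× c (aromatic, in 5-ring) → match; 2× N (acyclic) → no; 1× S (acyclic) → no; 2× C (acyclic) → no.
Summing the matching environments: 1 + 4 = 5 matching atoms.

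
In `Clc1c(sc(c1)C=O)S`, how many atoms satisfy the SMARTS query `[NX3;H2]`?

0

The query [NX3;H2] means: aliphatic N with 3 total connections, two of them H — an -NH2 nitrogen (amine or amide).
Check the 9 heavy atoms by environment: 1× s (aromatic, H0, X2) → no; 3× c (aromatic, H0, X3) → no; 1× c (aromatic, H1, X3) → no; 1× S (H1, X2) → no; 1× Cl (H0, X1) → no; 1× C (H1, X3) → no; 1× O (H0, X1) → no.
No environment satisfies the query, so 0 matching atoms.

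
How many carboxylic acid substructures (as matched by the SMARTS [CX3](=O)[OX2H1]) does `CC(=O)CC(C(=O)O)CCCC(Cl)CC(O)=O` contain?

[CX3](=O)[OX2H1] is the SMARTS for a carboxylic acid: an sp2 carbon double-bonded to O and single-bonded to an -OH oxygen.
The molecule carries 2 separate instances of a carboxylic acid group (-C(=O)OH) meeting every constraint; each maps to a distinct set of atoms, giving 2 matches.

2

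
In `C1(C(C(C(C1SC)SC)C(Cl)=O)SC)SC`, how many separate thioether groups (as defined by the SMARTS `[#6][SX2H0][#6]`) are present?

[#6][SX2H0][#6] is the SMARTS for a thioether: an aliphatic sulfur bridging two carbons with no H on the sulfur.
The molecule carries 4 separate instances of a methylthio ether (-SCH3) meeting every constraint; each maps to a distinct set of atoms, giving 4 matches.

4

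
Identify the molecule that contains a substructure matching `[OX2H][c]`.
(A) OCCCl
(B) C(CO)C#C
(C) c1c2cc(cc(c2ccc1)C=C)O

C

[OX2H][c] describes a hydroxyl oxygen attached to an aromatic carbon (a phenol).
(A) has a hydroxyl group (-OH) but the -OH is on an aliphatic carbon, not an aromatic c.
(B) has a hydroxyl group (-OH) but the -OH is on an aliphatic carbon, not an aromatic c.
(C) contains a hydroxyl group (-OH), which satisfies every atom and bond constraint.
So the answer is (C).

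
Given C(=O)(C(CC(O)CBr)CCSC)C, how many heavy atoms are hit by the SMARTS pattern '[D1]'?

5

The query [D1] means: atom with exactly one heavy-atom neighbour (degree 1).
Check the 13 heavy atoms by environment: 4× C (D2) → no; 3× C (D3) → no; 1× Br (D1) → match; 2× O (D1) → match; 2× C (D1) → match; 1× S (D2) → no.
Summing the matching environments: 1 + 2 + 2 = 5 matching atoms.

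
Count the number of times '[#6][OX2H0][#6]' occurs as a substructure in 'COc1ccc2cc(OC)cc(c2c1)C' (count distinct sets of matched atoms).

[#6][OX2H0][#6] is the SMARTS for an ether: an aliphatic oxygen bridging two carbons with no H on the oxygen.
The molecule carries 2 separate instances of a methoxy ether (-OCH3) meeting every constraint; each maps to a distinct set of atoms, giving 2 matches.

2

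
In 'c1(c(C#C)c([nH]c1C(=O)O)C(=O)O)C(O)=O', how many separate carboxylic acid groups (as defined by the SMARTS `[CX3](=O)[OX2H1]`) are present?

3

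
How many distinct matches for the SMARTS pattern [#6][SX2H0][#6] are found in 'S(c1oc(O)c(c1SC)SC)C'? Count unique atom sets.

[#6][SX2H0][#6] is the SMARTS for a thioether: an aliphatic sulfur bridging two carbons with no H on the sulfur.
The molecule carries 3 separate instances of a methylthio ether (-SCH3) meeting every constraint; each maps to a distinct set of atoms, giving 3 matches.

3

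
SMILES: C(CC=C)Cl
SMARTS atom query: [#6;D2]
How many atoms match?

3

The query [#6;D2] means: any carbon bonded to exactly two heavy atoms.
Check the 5 heavy atoms by environment: 3× C (D2) → match; 1× Cl (D1) → no; 1× C (D1) → no.
That gives 3 matching atoms.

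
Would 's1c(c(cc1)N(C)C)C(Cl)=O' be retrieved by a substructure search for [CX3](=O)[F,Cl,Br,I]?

Yes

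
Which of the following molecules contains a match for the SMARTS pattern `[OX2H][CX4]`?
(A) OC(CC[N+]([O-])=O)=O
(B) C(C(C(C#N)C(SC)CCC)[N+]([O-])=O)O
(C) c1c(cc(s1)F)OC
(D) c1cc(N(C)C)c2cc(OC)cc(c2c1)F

B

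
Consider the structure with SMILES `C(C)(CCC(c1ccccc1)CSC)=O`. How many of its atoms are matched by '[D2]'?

9

The query [D2] means: atom with exactly two heavy-atom neighbours.
Check the 15 heavy atoms by environment: 3× C (D2) → match; 2× C (D3) → no; 1× S (D2) → match; 2× C (D1) → no; 1× O (D1) → no; 1× c (aromatic, D3) → no; 5× c (aromatic, D2) → match.
Summing the matching environments: 3 + 1 + 5 = 9 matching atoms.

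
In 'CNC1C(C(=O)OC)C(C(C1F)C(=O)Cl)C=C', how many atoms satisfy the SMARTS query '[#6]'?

11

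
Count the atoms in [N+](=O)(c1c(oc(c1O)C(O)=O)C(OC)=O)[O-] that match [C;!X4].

The query [C;!X4] means: aliphatic carbon that does not have four total connections.
Check the 16 heavy atoms by environment: 1× o (aromatic, X2) → no; 4× c (aromatic, X3) → no; 3× O (X2) → no; 1× N (charge +1, X3) → no; 1× O (charge -1, X1) → no; 3× O (X1) → no; 2× C (X3) → match; 1× C (X4) → no.
That gives 2 matching atoms.

2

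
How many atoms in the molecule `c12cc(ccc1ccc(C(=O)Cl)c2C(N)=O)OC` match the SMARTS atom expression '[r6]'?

The query [r6] means: r6 matches atoms in a six-membered ring.
Check the 18 heavy atoms by environment: 10× c (aromatic, in 6-ring) → match; 3× C (acyclic) → no; 3× O (acyclic) → no; 1× Cl (acyclic) → no; 1× N (acyclic) → no.
That gives 10 matching atoms.

10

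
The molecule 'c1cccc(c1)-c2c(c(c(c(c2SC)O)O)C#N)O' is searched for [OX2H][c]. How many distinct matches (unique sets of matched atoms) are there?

[OX2H][c] is the SMARTS for a phenol: a hydroxyl oxygen attached to an aromatic carbon.
The molecule carries 3 separate instances of a hydroxyl group (-OH) meeting every constraint; each maps to a distinct set of atoms, giving 3 matches.

3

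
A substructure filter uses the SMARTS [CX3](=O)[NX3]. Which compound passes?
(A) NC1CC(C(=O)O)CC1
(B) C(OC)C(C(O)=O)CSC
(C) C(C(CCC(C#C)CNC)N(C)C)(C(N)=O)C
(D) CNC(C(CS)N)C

C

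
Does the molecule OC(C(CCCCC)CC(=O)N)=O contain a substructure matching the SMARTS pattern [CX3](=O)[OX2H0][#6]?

The pattern [CX3](=O)[OX2H0][#6] describes a carbonyl carbon bonded to an oxygen that is itself bonded to carbon (no H on that O) — an ester.
The closest candidate here is a primary amide (-C(=O)NH2), but the carbonyl is bonded to N, not to an O-C linkage. No other fragment satisfies the full query, so there is no match.

No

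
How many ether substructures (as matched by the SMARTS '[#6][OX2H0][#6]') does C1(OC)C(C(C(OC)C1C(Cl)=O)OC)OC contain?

[#6][OX2H0][#6] is the SMARTS for an ether: an aliphatic oxygen bridging two carbons with no H on the oxygen.
The molecule carries 4 separate instances of a methoxy ether (-OCH3) meeting every constraint; each maps to a distinct set of atoms, giving 4 matches.

4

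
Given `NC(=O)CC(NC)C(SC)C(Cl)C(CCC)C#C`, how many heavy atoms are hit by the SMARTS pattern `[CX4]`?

10

Check the 18 heavy atoms by environment: 10× C (X4) → match; 1× Cl (X1) → no; 2× C (X2) → no; 1× S (X2) → no; 2× N (X3) → no; 1× C (X3) → no; 1× O (X1) → no.
That gives 10 matching atoms.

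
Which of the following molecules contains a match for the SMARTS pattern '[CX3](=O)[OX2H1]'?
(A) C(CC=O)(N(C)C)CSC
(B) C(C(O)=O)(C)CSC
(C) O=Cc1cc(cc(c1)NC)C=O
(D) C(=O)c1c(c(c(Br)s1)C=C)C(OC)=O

[CX3](=O)[OX2H1] describes an sp2 carbon double-bonded to O and single-bonded to an -OH oxygen (a carboxylic acid).
(A) has an aldehyde (-CHO) but there is no singly-bonded oxygen on the carbonyl carbon.
(B) contains a carboxylic acid group (-C(=O)OH), which satisfies every atom and bond constraint.
(C) has an aldehyde (-CHO) but there is no singly-bonded oxygen on the carbonyl carbon.
(D) has a methyl-ester group (-C(=O)OCH3) but the singly-bonded O has no H (OX2H0, not OX2H1).
So the answer is (B).

B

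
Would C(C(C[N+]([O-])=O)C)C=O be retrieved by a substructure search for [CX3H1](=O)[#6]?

Yes

The pattern [CX3H1](=O)[#6] describes an sp2 carbon with one H, double-bonded to O and single-bonded to carbon — an aldehyde.
The molecule carries an aldehyde (-CHO), whose atoms satisfy every constraint of the query, so the pattern matches.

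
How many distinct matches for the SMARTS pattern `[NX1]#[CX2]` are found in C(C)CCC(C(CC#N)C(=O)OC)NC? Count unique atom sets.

[NX1]#[CX2] is the SMARTS for a nitrile: a nitrogen triple-bonded to a two-connected carbon.
Exactly one fragment in the molecule meets all constraints, giving 1 match.

1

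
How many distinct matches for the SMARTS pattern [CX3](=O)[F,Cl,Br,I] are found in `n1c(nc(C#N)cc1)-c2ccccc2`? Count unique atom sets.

[CX3](=O)[F,Cl,Br,I] is the SMARTS for an acyl halide: a carbonyl carbon bonded to a halogen.
No fragment in the molecule satisfies every constraint, giving 0 matches.

0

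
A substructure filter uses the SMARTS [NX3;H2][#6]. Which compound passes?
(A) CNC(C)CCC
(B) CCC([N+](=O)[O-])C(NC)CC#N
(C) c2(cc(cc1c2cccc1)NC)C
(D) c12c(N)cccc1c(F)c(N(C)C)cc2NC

[NX3;H2][#6] describes a trivalent nitrogen with two H attached to carbon (a primary amine).
(A) has an N-methylamino group (-NHCH3) but the nitrogen bears two carbons and only one H (H1), not H2.
(B) has a nitro group (-[N+](=O)[O-]) but the nitrogen is [N+] with no H, not NX3H2.
(C) has an N-methylamino group (-NHCH3) but the nitrogen bears two carbons and only one H (H1), not H2.
(D) contains a primary amino group (-NH2), which satisfies every atom and bond constraint.
So the answer is (D).

D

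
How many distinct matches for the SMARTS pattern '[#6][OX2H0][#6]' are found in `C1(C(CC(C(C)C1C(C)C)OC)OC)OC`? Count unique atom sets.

3

[#6][OX2H0][#6] is the SMARTS for an ether: an aliphatic oxygen bridging two carbons with no H on the oxygen.
The molecule carries 3 separate instances of a methoxy ether (-OCH3) meeting every constraint; each maps to a distinct set of atoms, giving 3 matches.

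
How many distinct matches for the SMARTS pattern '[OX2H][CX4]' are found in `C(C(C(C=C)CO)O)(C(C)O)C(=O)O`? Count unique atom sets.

3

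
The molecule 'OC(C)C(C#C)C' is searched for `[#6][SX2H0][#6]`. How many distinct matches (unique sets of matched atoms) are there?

0

[#6][SX2H0][#6] is the SMARTS for a thioether: an aliphatic sulfur bridging two carbons with no H on the sulfur.
No fragment in the molecule satisfies every constraint, giving 0 matches.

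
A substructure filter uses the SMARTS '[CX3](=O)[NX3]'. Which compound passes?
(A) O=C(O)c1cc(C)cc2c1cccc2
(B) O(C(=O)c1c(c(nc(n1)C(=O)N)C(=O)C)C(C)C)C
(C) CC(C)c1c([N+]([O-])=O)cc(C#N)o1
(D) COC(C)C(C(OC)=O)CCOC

[CX3](=O)[NX3] describes a carbonyl carbon bonded to a trivalent nitrogen (an amide).
(A) has a carboxylic acid group (-C(=O)OH) but the carbonyl is bonded to O, not to an NX3 nitrogen.
(B) contains a primary amide (-C(=O)NH2), which satisfies every atom and bond constraint.
(C) has a nitrile (-C#N) but the nitrile N is NX1 (triple-bonded), not NX3.
(D) has a methyl-ester group (-C(=O)OCH3) but the carbonyl is bonded to O, not to an NX3 nitrogen.
So the answer is (B).

B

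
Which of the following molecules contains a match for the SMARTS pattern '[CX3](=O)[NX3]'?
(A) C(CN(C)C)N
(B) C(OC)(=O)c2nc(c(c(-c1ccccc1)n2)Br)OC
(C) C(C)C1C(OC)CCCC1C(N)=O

[CX3](=O)[NX3] describes a carbonyl carbon bonded to a trivalent nitrogen (an amide).
(A) has a primary amino group (-NH2) but the -NH2 is not attached to a carbonyl carbon.
(B) has a methyl-ester group (-C(=O)OCH3) but the carbonyl is bonded to O, not to an NX3 nitrogen.
(C) contains a primary amide (-C(=O)NH2), which satisfies every atom and bond constraint.
So the answer is (C).

C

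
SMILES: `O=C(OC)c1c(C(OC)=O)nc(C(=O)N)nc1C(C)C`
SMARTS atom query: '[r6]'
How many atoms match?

The query [r6] means: r6 matches atoms in a six-membered ring.
Check the 20 heavy atoms by environment: 2× n (aromatic, in 6-ring) → match; 4× c (aromatic, in 6-ring) → match; 8× C (acyclic) → no; 5× O (acyclic) → no; 1× N (acyclic) → no.
Summing the matching environments: 2 + 4 = 6 matching atoms.

6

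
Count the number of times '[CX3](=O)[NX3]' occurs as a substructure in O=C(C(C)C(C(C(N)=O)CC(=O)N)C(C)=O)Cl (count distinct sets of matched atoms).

2

[CX3](=O)[NX3] is the SMARTS for an amide: a carbonyl carbon bonded to a trivalent nitrogen.
The molecule carries 2 separate instances of a primary amide (-C(=O)NH2) meeting every constraint; each maps to a distinct set of atoms, giving 2 matches.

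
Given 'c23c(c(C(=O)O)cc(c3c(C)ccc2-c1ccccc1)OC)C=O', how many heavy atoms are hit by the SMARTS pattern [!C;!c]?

Check the 24 heavy atoms by environment: 16× c (aromatic) → no; 4× O → match; 4× C → no.
That gives 4 matching atoms.

4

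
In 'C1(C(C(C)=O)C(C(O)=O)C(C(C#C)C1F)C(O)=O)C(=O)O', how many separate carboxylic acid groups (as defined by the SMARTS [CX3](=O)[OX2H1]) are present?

[CX3](=O)[OX2H1] is the SMARTS for a carboxylic acid: an sp2 carbon double-bonded to O and single-bonded to an -OH oxygen.
The molecule carries 3 separate instances of a carboxylic acid group (-C(=O)OH) meeting every constraint; each maps to a distinct set of atoms, giving 3 matches.

3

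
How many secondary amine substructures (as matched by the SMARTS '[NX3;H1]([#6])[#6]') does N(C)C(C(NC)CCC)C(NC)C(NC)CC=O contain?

[NX3;H1]([#6])[#6] is the SMARTS for a secondary amine: a trivalent nitrogen with one H, bonded to two carbons.
The molecule carries 4 separate instances of an N-methylamino group (-NHCH3) meeting every constraint; each maps to a distinct set of atoms, giving 4 matches.

4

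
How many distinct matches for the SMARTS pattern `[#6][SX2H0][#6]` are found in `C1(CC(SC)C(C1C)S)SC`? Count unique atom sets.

[#6][SX2H0][#6] is the SMARTS for a thioether: an aliphatic sulfur bridging two carbons with no H on the sulfur.
The molecule carries 2 separate instances of a methylthio ether (-SCH3) meeting every constraint; each maps to a distinct set of atoms, giving 2 matches.

2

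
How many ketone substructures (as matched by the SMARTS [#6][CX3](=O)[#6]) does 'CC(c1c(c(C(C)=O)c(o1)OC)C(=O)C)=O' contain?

[#6][CX3](=O)[#6] is the SMARTS for a ketone: a carbonyl carbon (no H) flanked by two carbons.
The molecule carries 3 separate instances of an acetyl/ketone group (-C(=O)CH3) meeting every constraint; each maps to a distinct set of atoms, giving 3 matches.

3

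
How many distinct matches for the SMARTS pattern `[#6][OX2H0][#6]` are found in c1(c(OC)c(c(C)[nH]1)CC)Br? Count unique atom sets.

[#6][OX2H0][#6] is the SMARTS for an ether: an aliphatic oxygen bridging two carbons with no H on the oxygen.
Exactly one fragment in the molecule meets all constraints, giving 1 match.

1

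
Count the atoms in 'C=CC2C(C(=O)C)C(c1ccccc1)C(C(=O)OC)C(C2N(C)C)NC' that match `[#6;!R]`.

The query [#6;!R] means: carbon not in any ring.
Check the 26 heavy atoms by environment: 6× C (in 6-ring) → no; 9× C (acyclic) → match; 3× O (acyclic) → no; 2× N (acyclic) → no; 6× c (aromatic, in 6-ring) → no.
That gives 9 matching atoms.

9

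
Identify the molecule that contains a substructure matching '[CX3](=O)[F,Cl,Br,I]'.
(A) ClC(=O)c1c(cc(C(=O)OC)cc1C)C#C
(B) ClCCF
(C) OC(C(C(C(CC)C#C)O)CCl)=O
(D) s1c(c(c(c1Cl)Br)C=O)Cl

A

[CX3](=O)[F,Cl,Br,I] describes a carbonyl carbon bonded to a halogen (an acyl halide).
(A) contains an acyl chloride (-C(=O)Cl), which satisfies every atom and bond constraint.
(B) has a chloro substituent but the Cl is not on a carbonyl carbon.
(C) has a carboxylic acid group (-C(=O)OH) but the carbonyl is bonded to -OH, not to a halogen.
(D) has a chloro substituent but the Cl is not on a carbonyl carbon.
So the answer is (A).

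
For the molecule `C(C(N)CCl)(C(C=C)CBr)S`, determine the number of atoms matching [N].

1

The query [N] means: uppercase N matches aliphatic (non-aromatic) nitrogen only.
Check the 11 heavy atoms by environment: 7× C → no; 1× N → match; 1× S → no; 1× Br → no; 1× Cl → no.
That gives 1 matching atom.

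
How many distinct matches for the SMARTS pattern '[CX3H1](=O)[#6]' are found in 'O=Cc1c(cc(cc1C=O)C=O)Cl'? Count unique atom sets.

[CX3H1](=O)[#6] is the SMARTS for an aldehyde: an sp2 carbon with one H, double-bonded to O and single-bonded to carbon.
The molecule carries 3 separate instances of an aldehyde (-CHO) meeting every constraint; each maps to a distinct set of atoms, giving 3 matches.

3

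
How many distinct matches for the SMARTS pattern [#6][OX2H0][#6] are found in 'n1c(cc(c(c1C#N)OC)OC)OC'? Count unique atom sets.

3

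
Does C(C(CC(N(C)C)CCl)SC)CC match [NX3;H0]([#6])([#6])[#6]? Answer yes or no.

The pattern [NX3;H0]([#6])([#6])[#6] describes a trivalent nitrogen with no H, bonded to three carbons — a tertiary amine.
The molecule carries a dimethylamino group (-N(CH3)2), whose atoms satisfy every constraint of the query, so the pattern matches.

Yes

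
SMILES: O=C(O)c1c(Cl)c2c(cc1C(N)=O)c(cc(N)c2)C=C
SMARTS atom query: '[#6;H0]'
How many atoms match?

The query [#6;H0] means: any carbon with no attached hydrogen.
Check the 20 heavy atoms by environment: 7× c (aromatic, H0) → match; 3× c (aromatic, H1) → no; 1× C (H1) → no; 1× C (H2) → no; 2× C (H0) → match; 2× O (H0) → no; 1× O (H1) → no; 2× N (H2) → no; 1× Cl (H0) → no.
Summing the matching environments: 7 + 2 = 9 matching atoms.

9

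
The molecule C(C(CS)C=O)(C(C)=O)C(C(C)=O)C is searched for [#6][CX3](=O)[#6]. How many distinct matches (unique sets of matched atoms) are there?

2

[#6][CX3](=O)[#6] is the SMARTS for a ketone: a carbonyl carbon (no H) flanked by two carbons.
The molecule carries 2 separate instances of an acetyl/ketone group (-C(=O)CH3) meeting every constraint; each maps to a distinct set of atoms, giving 2 matches.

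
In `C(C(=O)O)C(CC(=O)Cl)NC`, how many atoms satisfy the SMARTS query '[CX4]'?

The query [CX4] means: C with X4: aliphatic carbon with exactly 4 total connections (bonds + H).
Check the 11 heavy atoms by environment: 4× C (X4) → match; 2× C (X3) → no; 2× O (X1) → no; 1× Cl (X1) → no; 1× O (X2) → no; 1× N (X3) → no.
That gives 4 matching atoms.

4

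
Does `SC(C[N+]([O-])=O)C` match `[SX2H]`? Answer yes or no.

Yes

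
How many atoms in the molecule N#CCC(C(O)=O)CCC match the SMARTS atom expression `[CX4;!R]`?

5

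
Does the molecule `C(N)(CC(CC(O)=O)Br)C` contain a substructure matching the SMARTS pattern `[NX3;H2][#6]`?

The pattern [NX3;H2][#6] describes a trivalent nitrogen with two H attached to carbon — a primary amine.
The molecule carries a primary amino group (-NH2), whose atoms satisfy every constraint of the query, so the pattern matches.

Yes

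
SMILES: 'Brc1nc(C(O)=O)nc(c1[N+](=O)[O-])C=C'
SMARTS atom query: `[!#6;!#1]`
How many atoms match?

8

The query [!#6;!#1] means: not carbon and not hydrogen — any heteroatom.
Check the 15 heavy atoms by environment: 2× n (aromatic) → match; 4× c (aromatic) → no; 1× Br → match; 3× C → no; 3× O → match; 1× N (charge +1) → match; 1× O (charge -1) → match.
Summing the matching environments: 2 + 1 + 3 + 1 + 1 = 8 matching atoms.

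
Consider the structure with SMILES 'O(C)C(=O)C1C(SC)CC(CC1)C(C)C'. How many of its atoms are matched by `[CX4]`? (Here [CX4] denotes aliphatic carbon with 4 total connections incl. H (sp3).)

11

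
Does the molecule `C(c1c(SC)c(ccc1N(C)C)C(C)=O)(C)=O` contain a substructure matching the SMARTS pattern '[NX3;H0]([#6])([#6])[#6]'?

The pattern [NX3;H0]([#6])([#6])[#6] describes a trivalent nitrogen with no H, bonded to three carbons — a tertiary amine.
The molecule carries a dimethylamino group (-N(CH3)2), whose atoms satisfy every constraint of the query, so the pattern matches.

Yes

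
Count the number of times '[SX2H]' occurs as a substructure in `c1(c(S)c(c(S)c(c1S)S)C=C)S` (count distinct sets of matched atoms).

[SX2H] is the SMARTS for a thiol: an aliphatic sulfur with two connections, one being H.
The molecule carries 5 separate instances of a thiol (-SH) meeting every constraint; each maps to a distinct set of atoms, giving 5 matches.

5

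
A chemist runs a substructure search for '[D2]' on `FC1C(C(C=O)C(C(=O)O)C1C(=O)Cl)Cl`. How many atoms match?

1

The query [D2] means: atom with exactly two heavy-atom neighbours.
Check the 15 heavy atoms by environment: 7× C (D3) → no; 4× O (D1) → no; 2× Cl (D1) → no; 1× C (D2) → match; 1× F (D1) → no.
That gives 1 matching atom.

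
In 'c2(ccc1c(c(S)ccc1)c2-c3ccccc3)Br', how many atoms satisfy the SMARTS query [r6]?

The query [r6] means: r6 matches atoms in a six-membered ring.
Check the 18 heavy atoms by environment: 16× c (aromatic, in 6-ring) → match; 1× Br (acyclic) → no; 1× S (acyclic) → no.
That gives 16 matching atoms.

16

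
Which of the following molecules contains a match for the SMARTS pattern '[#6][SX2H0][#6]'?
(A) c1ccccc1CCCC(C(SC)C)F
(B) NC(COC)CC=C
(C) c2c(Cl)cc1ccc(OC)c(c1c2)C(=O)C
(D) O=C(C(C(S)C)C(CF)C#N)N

A

[#6][SX2H0][#6] describes an aliphatic sulfur bridging two carbons with no H on the sulfur (a thioether).
(A) contains a methylthio ether (-SCH3), which satisfies every atom and bond constraint.
(B) has a methoxy ether (-OCH3) but the bridging atom is O, not S.
(C) has a methoxy ether (-OCH3) but the bridging atom is O, not S.
(D) has a thiol (-SH) but the sulfur has H1, not H0 bridging two carbons.
So the answer is (A).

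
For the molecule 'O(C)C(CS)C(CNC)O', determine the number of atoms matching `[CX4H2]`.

The query [CX4H2] means: sp3 carbon (X4) with exactly two hydrogens.
Check the 10 heavy atoms by environment: 2× C (H2, X4) → match; 2× C (H1, X4) → no; 1× O (H1, X2) → no; 1× S (H1, X2) → no; 1× N (H1, X3) → no; 2× C (H3, X4) → no; 1× O (H0, X2) → no.
That gives 2 matching atoms.

2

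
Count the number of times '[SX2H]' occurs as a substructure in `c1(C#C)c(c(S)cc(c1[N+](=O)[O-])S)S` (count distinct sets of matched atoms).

3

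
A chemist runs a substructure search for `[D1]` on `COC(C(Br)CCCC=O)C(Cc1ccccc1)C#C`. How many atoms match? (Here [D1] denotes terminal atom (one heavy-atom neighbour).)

The query [D1] means: atom with exactly one heavy-atom neighbour (degree 1).
Check the 20 heavy atoms by environment: 6× C (D2) → no; 3× C (D3) → no; 1× c (aromatic, D3) → no; 5× c (aromatic, D2) → no; 2× C (D1) → match; 1× O (D2) → no; 1× O (D1) → match; 1× Br (D1) → match.
Summing the matching environments: 2 + 1 + 1 = 4 matching atoms.

4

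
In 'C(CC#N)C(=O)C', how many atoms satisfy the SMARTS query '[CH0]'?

The query [CH0] means: aliphatic carbon with no attached hydrogen.
Check the 7 heavy atoms by environment: 2× C (H2) → no; 2× C (H0) → match; 1× N (H0) → no; 1× O (H0) → no; 1× C (H3) → no.
That gives 2 matching atoms.

2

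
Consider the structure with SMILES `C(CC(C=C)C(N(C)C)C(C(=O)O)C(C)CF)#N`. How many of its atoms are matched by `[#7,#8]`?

Check the 18 heavy atoms by environment: 13× C → no; 2× N → match; 1× F → no; 2× O → match.
Summing the matching environments: 2 + 2 = 4 matching atoms.

4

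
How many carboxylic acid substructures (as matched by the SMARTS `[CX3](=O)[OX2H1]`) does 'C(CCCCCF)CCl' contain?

[CX3](=O)[OX2H1] is the SMARTS for a carboxylic acid: an sp2 carbon double-bonded to O and single-bonded to an -OH oxygen.
No fragment in the molecule satisfies every constraint, giving 0 matches.

0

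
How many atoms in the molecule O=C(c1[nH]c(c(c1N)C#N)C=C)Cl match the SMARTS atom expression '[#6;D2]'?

2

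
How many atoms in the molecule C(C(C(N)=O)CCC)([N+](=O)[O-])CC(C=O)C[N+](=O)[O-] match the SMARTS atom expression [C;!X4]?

2

The query [C;!X4] means: aliphatic carbon that does not have four total connections.
Check the 19 heavy atoms by environment: 8× C (X4) → no; 2× N (charge +1, X3) → no; 2× O (charge -1, X1) → no; 4× O (X1) → no; 2× C (X3) → match; 1× N (X3) → no.
That gives 2 matching atoms.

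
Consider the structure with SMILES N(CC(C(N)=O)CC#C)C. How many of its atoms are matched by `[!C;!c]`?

Check the 10 heavy atoms by environment: 7× C → no; 2× N → match; 1× O → match.
Summing the matching environments: 2 + 1 = 3 matching atoms.

3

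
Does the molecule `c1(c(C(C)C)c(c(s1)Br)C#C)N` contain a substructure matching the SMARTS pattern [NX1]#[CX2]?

No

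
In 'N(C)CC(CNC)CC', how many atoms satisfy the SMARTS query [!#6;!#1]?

The query [!#6;!#1] means: not carbon and not hydrogen — any heteroatom.
Check the 9 heavy atoms by environment: 7× C → no; 2× N → match.
That gives 2 matching atoms.

2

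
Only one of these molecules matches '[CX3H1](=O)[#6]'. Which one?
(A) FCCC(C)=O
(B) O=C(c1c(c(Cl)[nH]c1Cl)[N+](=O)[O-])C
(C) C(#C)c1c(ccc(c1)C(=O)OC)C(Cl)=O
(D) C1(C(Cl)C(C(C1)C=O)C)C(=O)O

D

[CX3H1](=O)[#6] describes an sp2 carbon with one H, double-bonded to O and single-bonded to carbon (an aldehyde).
(A) has an acetyl/ketone group (-C(=O)CH3) but the carbonyl carbon has H0 (two carbon neighbours), not H1.
(B) has an acetyl/ketone group (-C(=O)CH3) but the carbonyl carbon has H0 (two carbon neighbours), not H1.
(C) has a methyl-ester group (-C(=O)OCH3) but the carbonyl carbon has H0, not H1.
(D) contains an aldehyde (-CHO), which satisfies every atom and bond constraint.
So the answer is (D).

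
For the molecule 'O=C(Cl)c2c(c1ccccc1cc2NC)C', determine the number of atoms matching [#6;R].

10

Check the 16 heavy atoms by environment: 10× c (aromatic, in 6-ring) → match; 3× C (acyclic) → no; 1× O (acyclic) → no; 1× Cl (acyclic) → no; 1× N (acyclic) → no.
That gives 10 matching atoms.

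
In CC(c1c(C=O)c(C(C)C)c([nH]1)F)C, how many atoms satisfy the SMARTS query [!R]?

9

The query [!R] means: !R matches any atom not in a ring.
Check the 14 heavy atoms by environment: 1× n (aromatic, in 5-ring) → no; 4× c (aromatic, in 5-ring) → no; 7× C (acyclic) → match; 1× F (acyclic) → match; 1× O (acyclic) → match.
Summing the matching environments: 7 + 1 + 1 = 9 matching atoms.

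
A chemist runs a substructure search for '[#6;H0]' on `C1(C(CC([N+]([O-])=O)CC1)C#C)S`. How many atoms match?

1

The query [#6;H0] means: any carbon with no attached hydrogen.
Check the 12 heavy atoms by environment: 4× C (H1) → no; 3× C (H2) → no; 1× S (H1) → no; 1× C (H0) → match; 1× N (charge +1, H0) → no; 1× O (charge -1, H0) → no; 1× O (H0) → no.
That gives 1 matching atom.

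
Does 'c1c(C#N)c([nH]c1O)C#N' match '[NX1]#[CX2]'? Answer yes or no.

Yes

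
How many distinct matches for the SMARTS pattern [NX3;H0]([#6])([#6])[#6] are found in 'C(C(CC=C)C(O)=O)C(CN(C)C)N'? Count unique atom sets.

1

[NX3;H0]([#6])([#6])[#6] is the SMARTS for a tertiary amine: a trivalent nitrogen with no H, bonded to three carbons.
Exactly one fragment in the molecule meets all constraints, giving 1 match.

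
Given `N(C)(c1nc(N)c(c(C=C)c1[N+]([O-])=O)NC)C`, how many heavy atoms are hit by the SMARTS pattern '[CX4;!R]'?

3

The query [CX4;!R] means: aliphatic carbon with four total connections, not in a ring.
Check the 17 heavy atoms by environment: 1× n (aromatic, X2, in 6-ring) → no; 5× c (aromatic, X3, in 6-ring) → no; 3× N (X3, acyclic) → no; 3× C (X4, acyclic) → match; 1× N (charge +1, X3, acyclic) → no; 1× O (charge -1, X1, acyclic) → no; 1× O (X1, acyclic) → no; 2× C (X3, acyclic) → no.
That gives 3 matching atoms.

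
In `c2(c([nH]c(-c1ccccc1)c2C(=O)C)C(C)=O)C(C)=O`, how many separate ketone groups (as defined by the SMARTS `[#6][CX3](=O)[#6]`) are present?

3

[#6][CX3](=O)[#6] is the SMARTS for a ketone: a carbonyl carbon (no H) flanked by two carbons.
The molecule carries 3 separate instances of an acetyl/ketone group (-C(=O)CH3) meeting every constraint; each maps to a distinct set of atoms, giving 3 matches.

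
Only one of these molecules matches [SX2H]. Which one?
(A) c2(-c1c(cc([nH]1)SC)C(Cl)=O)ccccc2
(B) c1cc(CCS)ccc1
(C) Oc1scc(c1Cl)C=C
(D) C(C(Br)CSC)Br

B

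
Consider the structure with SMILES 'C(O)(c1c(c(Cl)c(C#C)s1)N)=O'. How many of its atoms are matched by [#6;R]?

4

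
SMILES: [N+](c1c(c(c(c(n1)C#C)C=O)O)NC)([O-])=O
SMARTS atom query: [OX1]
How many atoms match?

3

The query [OX1] means: aliphatic oxygen with one total connection — typically a carbonyl =O or an oxide.
Check the 16 heavy atoms by environment: 1× n (aromatic, X2) → no; 5× c (aromatic, X3) → no; 1× C (X3) → no; 2× O (X1) → match; 1× N (X3) → no; 1× C (X4) → no; 1× O (X2) → no; 2× C (X2) → no; 1× N (charge +1, X3) → no; 1× O (charge -1, X1) → match.
Summing the matching environments: 2 + 1 = 3 matching atoms.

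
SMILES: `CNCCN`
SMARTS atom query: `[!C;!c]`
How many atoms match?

The query [!C;!c] means: neither aliphatic nor aromatic carbon — same as [!#6].
Check the 5 heavy atoms by environment: 3× C → no; 2× N → match.
That gives 2 matching atoms.

2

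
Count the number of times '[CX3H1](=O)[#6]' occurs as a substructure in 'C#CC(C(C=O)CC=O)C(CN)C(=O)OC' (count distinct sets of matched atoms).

2

[CX3H1](=O)[#6] is the SMARTS for an aldehyde: an sp2 carbon with one H, double-bonded to O and single-bonded to carbon.
The molecule carries 2 separate instances of an aldehyde (-CHO) meeting every constraint; each maps to a distinct set of atoms, giving 2 matches.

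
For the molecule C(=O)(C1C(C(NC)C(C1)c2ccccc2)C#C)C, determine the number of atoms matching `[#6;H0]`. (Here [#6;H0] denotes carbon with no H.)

3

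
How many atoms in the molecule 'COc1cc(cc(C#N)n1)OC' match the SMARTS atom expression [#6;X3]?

Check the 12 heavy atoms by environment: 1× n (aromatic, X2) → no; 5× c (aromatic, X3) → match; 1× C (X2) → no; 1× N (X1) → no; 2× O (X2) → no; 2× C (X4) → no.
That gives 5 matching atoms.

5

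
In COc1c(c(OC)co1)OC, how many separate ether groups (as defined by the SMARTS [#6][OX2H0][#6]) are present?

3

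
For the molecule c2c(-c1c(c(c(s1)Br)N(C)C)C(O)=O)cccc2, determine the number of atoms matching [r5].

5

The query [r5] means: r5 matches atoms in a five-membered ring.
Check the 18 heavy atoms by environment: 1× s (aromatic, in 5-ring) → match; 4× c (aromatic, in 5-ring) → match; 1× N (acyclic) → no; 3× C (acyclic) → no; 2× O (acyclic) → no; 1× Br (acyclic) → no; 6× c (aromatic, in 6-ring) → no.
Summing the matching environments: 1 + 4 = 5 matching atoms.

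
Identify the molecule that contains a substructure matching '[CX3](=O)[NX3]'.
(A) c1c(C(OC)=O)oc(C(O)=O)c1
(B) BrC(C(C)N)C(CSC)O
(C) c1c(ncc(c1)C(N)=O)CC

C

[CX3](=O)[NX3] describes a carbonyl carbon bonded to a trivalent nitrogen (an amide).
(A) has a carboxylic acid group (-C(=O)OH) but the carbonyl is bonded to O, not to an NX3 nitrogen.
(B) has a primary amino group (-NH2) but the -NH2 is not attached to a carbonyl carbon.
(C) contains a primary amide (-C(=O)NH2), which satisfies every atom and bond constraint.
So the answer is (C).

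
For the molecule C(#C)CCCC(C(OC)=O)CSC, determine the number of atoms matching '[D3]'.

2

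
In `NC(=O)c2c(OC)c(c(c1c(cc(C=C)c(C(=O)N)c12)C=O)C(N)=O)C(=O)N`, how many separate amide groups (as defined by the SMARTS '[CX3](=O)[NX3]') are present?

4

[CX3](=O)[NX3] is the SMARTS for an amide: a carbonyl carbon bonded to a trivalent nitrogen.
The molecule carries 4 separate instances of a primary amide (-C(=O)NH2) meeting every constraint; each maps to a distinct set of atoms, giving 4 matches.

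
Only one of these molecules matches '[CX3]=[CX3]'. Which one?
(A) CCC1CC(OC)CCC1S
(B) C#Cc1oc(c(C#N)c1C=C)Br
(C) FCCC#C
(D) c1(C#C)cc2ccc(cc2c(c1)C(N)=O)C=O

[CX3]=[CX3] describes a non-aromatic C=C double bond between two sp2 carbons (an alkene).
(A) has an ethyl group (-CH2CH3) but its C-C bond is a single bond between CX4 carbons, not CX3=CX3.
(B) contains a vinyl group (-CH=CH2), which satisfies every atom and bond constraint.
(C) has an ethynyl group (-C#CH) but the C-C bond is a triple bond, not a double bond.
(D) has an ethynyl group (-C#CH) but the C-C bond is a triple bond, not a double bond.
So the answer is (B).

B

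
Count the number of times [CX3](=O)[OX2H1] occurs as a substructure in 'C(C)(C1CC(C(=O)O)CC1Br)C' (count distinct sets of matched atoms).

[CX3](=O)[OX2H1] is the SMARTS for a carboxylic acid: an sp2 carbon double-bonded to O and single-bonded to an -OH oxygen.
Exactly one fragment in the molecule meets all constraints, giving 1 match.

1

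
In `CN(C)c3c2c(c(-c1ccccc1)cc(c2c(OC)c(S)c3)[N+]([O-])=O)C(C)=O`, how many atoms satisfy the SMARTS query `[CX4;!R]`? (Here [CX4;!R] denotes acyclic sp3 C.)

Check the 28 heavy atoms by environment: 16× c (aromatic, X3, in 6-ring) → no; 1× O (X2, acyclic) → no; 4× C (X4, acyclic) → match; 1× S (X2, acyclic) → no; 1× C (X3, acyclic) → no; 2× O (X1, acyclic) → no; 1× N (charge +1, X3, acyclic) → no; 1× O (charge -1, X1, acyclic) → no; 1× N (X3, acyclic) → no.
That gives 4 matching atoms.

4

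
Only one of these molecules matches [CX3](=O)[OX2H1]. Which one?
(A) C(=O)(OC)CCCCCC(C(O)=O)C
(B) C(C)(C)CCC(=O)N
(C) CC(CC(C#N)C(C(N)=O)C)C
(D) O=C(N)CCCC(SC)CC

A

[CX3](=O)[OX2H1] describes an sp2 carbon double-bonded to O and single-bonded to an -OH oxygen (a carboxylic acid).
(A) contains a carboxylic acid group (-C(=O)OH), which satisfies every atom and bond constraint.
(B) has a primary amide (-C(=O)NH2) but the carbonyl is bonded to N, not to an -OH oxygen.
(C) has a primary amide (-C(=O)NH2) but the carbonyl is bonded to N, not to an -OH oxygen.
(D) has a primary amide (-C(=O)NH2) but the carbonyl is bonded to N, not to an -OH oxygen.
So the answer is (A).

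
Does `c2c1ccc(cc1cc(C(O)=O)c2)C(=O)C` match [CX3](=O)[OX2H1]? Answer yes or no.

Yes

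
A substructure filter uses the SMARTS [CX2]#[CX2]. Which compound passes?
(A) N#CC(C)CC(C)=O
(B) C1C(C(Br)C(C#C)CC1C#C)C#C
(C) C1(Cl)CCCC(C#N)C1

B

[CX2]#[CX2] describes a carbon-carbon triple bond (an alkyne).
(A) has a nitrile (-C#N) but the triple bond is C#N, not C#C.
(B) contains an ethynyl group (-C#CH), which satisfies every atom and bond constraint.
(C) has a nitrile (-C#N) but the triple bond is C#N, not C#C.
So the answer is (B).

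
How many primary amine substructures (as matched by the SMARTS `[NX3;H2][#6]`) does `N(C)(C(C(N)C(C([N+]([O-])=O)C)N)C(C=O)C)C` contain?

[NX3;H2][#6] is the SMARTS for a primary amine: a trivalent nitrogen with two H attached to carbon.
The molecule carries 2 separate instances of a primary amino group (-NH2) meeting every constraint; each maps to a distinct set of atoms, giving 2 matches.

2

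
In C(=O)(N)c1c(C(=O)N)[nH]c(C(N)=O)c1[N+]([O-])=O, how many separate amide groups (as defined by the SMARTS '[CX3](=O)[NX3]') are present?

[CX3](=O)[NX3] is the SMARTS for an amide: a carbonyl carbon bonded to a trivalent nitrogen.
The molecule carries 3 separate instances of a primary amide (-C(=O)NH2) meeting every constraint; each maps to a distinct set of atoms, giving 3 matches.

3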